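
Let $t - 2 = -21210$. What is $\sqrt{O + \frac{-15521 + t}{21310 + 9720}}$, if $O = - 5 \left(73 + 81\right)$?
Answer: $\frac{i \sqrt{742542593870}}{31030} \approx 27.77 i$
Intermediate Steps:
$t = -21208$ ($t = 2 - 21210 = -21208$)
$O = -770$ ($O = \left(-5\right) 154 = -770$)
$\sqrt{O + \frac{-15521 + t}{21310 + 9720}} = \sqrt{-770 + \frac{-15521 - 21208}{21310 + 9720}} = \sqrt{-770 - \frac{36729}{31030}} = \sqrt{- \frac{23929829}{31030}} = \frac{i \sqrt{742542593870}}{31030}$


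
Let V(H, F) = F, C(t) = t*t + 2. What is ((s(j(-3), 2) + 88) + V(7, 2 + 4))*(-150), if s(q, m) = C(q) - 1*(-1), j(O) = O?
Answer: -15900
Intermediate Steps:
C(t) = 2 + t² (C(t) = t² + 2 = 2 + t²)
s(q, m) = 3 + q² (s(q, m) = (2 + q²) - 1*(-1) = (2 + q²) + 1 = 3 + q²)
((s(j(-3), 2) + 88) + V(7, 2 + 4))*(-150) = (((3 + (-3)²) + 88) + (2 + 4))*(-150) = (((3 + 9) + 88) + 6)*(-150) = ((12 + 88) + 6)*(-150) = (100 + 6)*(-150) = 106*(-150) = -15900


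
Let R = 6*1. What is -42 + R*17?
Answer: 60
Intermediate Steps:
R = 6
-42 + R*17 = -42 + 6*17 = -42 + 102 = 60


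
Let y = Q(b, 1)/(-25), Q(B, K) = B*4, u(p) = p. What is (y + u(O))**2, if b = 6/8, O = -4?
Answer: 10609/625 ≈ 16.974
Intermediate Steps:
b = 3/4 (b = 6*(1/8) = 3/4 ≈ 0.75000)
Q(B, K) = 4*B
y = -3/25 (y = (4*(3/4))/(-25) = 3*(-1/25) = -3/25 ≈ -0.12000)
(y + u(O))**2 = (-3/25 - 4)**2 = (-103/25)**2 = 10609/625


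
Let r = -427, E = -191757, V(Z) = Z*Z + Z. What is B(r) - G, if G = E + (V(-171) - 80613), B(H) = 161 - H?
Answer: 243888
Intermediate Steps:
V(Z) = Z + Z² (V(Z) = Z² + Z = Z + Z²)
G = -243300 (G = -191757 + (-171*(1 - 171) - 80613) = -191757 + (-171*(-170) - 80613) = -191757 + (29070 - 80613) = -191757 - 51543 = -243300)
B(r) - G = (161 - 1*(-427)) - 1*(-243300) = (161 + 427) + 243300 = 588 + 243300 = 243888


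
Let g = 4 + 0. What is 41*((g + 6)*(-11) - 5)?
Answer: -4715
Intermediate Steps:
g = 4
41*((g + 6)*(-11) - 5) = 41*((4 + 6)*(-11) - 5) = 41*(10*(-11) - 5) = 41*(-110 - 5) = 41*(-115) = -4715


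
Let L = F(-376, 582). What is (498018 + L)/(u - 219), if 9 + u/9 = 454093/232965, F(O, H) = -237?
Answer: -314269785/178327 ≈ -1762.3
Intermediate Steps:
L = -237
u = -1642592/25885 (u = -81 + 9*(454093/232965) = -81 + 454093/25885 = -1642592/25885 ≈ -63.457)
(498018 + L)/(u - 219) = (498018 - 237)/(-1642592/25885 - 219) = 497781/(-7311407/25885) = 497781*(-25885/7311407) = -314269785/178327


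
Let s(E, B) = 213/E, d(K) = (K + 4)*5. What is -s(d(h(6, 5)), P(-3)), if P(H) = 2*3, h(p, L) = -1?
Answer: -71/5 ≈ -14.200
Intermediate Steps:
d(K) = 20 + 5*K (d(K) = (4 + K)*5 = 20 + 5*K)
P(H) = 6
-s(d(h(6, 5)), P(-3)) = -213/(20 + 5*(-1)) = -213/(20 - 5) = -213/15 = -1*71/5 = -71/5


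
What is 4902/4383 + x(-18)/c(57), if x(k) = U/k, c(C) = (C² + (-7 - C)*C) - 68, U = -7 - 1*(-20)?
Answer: 4584799/4093722 ≈ 1.1200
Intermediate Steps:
U = 13 (U = -7 + 20 = 13)
c(C) = -68 + C² + C*(-7 - C) (c(C) = (C² + C*(-7 - C)) - 68 = -68 + C² + C*(-7 - C))
x(k) = 13/k
4902/4383 + x(-18)/c(57) = 4902/4383 + (13/(-18))/(-68 - 7*57) = 4902*(1/4383) + (13*(-1/18))/(-68 - 399) = 1634/1461 - 13/18/(-467) = 1634/1461 - 13/18*(-1/467) = 1634/1461 + 13/8406 = 4584799/4093722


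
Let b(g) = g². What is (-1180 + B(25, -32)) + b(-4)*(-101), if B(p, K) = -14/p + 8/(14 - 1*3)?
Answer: -768854/275 ≈ -2795.8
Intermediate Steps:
B(p, K) = 8/11 - 14/p (B(p, K) = -14/p + 8/(14 - 3) = -14/p + 8/11 = 8/11 - 14/p)
(-1180 + B(25, -32)) + b(-4)*(-101) = (-1180 + (8/11 - 14/25)) + (-4)²*(-101) = (-1180 + (8/11 - 14*1/25)) + 16*(-101) = (-1180 + (8/11 - 14/25)) - 1616 = (-1180 + 46/275) - 1616 = -324454/275 - 1616 = -768854/275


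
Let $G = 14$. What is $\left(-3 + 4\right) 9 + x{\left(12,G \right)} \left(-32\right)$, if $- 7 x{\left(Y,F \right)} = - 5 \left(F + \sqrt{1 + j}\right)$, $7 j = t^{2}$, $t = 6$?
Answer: $-311 - \frac{160 \sqrt{301}}{49} \approx -367.65$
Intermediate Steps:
$j = \frac{36}{7}$ ($j = \frac{6^{2}}{7} = \frac{1}{7} \cdot 36 = \frac{36}{7} \approx 5.1429$)
$x{\left(Y,F \right)} = \frac{5 F}{7} + \frac{5 \sqrt{301}}{49}$ ($x{\left(Y,F \right)} = - \frac{\left(-5\right) \left(F + \sqrt{1 + \frac{36}{7}}\right)}{7} = - \frac{\left(-5\right) \left(F + \sqrt{\frac{43}{7}}\right)}{7} = - \frac{\left(-5\right) \left(F + \frac{\sqrt{301}}{7}\right)}{7} = - \frac{- 5 F - \frac{5 \sqrt{301}}{7}}{7} = \frac{5 F}{7} + \frac{5 \sqrt{301}}{49}$)
$\left(-3 + 4\right) 9 + x{\left(12,G \right)} \left(-32\right) = \left(-3 + 4\right) 9 + \left(\frac{5}{7} \cdot 14 + \frac{5 \sqrt{301}}{49}\right) \left(-32\right) = 1 \cdot 9 + \left(10 + \frac{5 \sqrt{301}}{49}\right) \left(-32\right) = 9 - \left(320 + \frac{160 \sqrt{301}}{49}\right) = -311 - \frac{160 \sqrt{301}}{49}$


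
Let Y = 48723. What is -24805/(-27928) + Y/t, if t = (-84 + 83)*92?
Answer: -339613471/642344 ≈ -528.71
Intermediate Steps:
t = -92 (t = -1*92 = -92)
-24805/(-27928) + Y/t = -24805/(-27928) + 48723/(-92) = -24805*(-1/27928) + 48723*(-1/92) = 24805/27928 - 48723/92 = -339613471/642344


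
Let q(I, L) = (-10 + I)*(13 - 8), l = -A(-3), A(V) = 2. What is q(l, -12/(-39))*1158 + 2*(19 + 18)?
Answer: -69406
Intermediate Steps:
l = -2 (l = -1*2 = -2)
q(I, L) = -50 + 5*I (q(I, L) = (-10 + I)*5 = -50 + 5*I)
q(l, -12/(-39))*1158 + 2*(19 + 18) = (-50 + 5*(-2))*1158 + 2*(19 + 18) = (-50 - 10)*1158 + 2*37 = -60*1158 + 74 = -69480 + 74 = -69406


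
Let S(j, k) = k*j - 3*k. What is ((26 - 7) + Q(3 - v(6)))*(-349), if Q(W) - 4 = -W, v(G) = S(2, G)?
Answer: -4886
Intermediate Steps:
S(j, k) = -3*k + j*k (S(j, k) = j*k - 3*k = -3*k + j*k)
v(G) = -G (v(G) = G*(-3 + 2) = G*(-1) = -G)
Q(W) = 4 - W
((26 - 7) + Q(3 - v(6)))*(-349) = ((26 - 7) + (4 - (3 - (-1)*6)))*(-349) = (19 + (4 - (3 - 1*(-6))))*(-349) = (19 + (4 - (3 + 6)))*(-349) = (19 + (4 - 1*9))*(-349) = (19 + (4 - 9))*(-349) = (19 - 5)*(-349) = 14*(-349) = -4886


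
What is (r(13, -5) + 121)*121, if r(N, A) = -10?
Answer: 13431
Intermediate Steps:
(r(13, -5) + 121)*121 = (-10 + 121)*121 = 111*121 = 13431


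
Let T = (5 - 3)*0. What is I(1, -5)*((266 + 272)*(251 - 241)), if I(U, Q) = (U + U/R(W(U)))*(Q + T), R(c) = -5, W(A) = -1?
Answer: -21520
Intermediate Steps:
T = 0 (T = 2*0 = 0)
I(U, Q) = 4*Q*U/5 (I(U, Q) = (U + U/(-5))*(Q + 0) = (U + U*(-⅕))*Q = (U - U/5)*Q = (4*U/5)*Q = 4*Q*U/5)
I(1, -5)*((266 + 272)*(251 - 241)) = ((⅘)*(-5)*1)*((266 + 272)*(251 - 241)) = -2152*10 = -4*5380 = -21520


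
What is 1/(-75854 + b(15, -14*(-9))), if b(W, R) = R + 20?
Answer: -1/75708 ≈ -1.3209e-5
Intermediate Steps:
b(W, R) = 20 + R
1/(-75854 + b(15, -14*(-9))) = 1/(-75854 + (20 - 14*(-9))) = 1/(-75854 + (20 + 126)) = 1/(-75854 + 146) = 1/(-75708) = -1/75708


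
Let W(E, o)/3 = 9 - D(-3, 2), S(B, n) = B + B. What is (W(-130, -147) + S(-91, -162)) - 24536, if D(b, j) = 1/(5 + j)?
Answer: -172840/7 ≈ -24691.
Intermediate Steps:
S(B, n) = 2*B
W(E, o) = 186/7 (W(E, o) = 3*(9 - 1/(5 + 2)) = 3*(9 - 1/7) = 3*(9 - 1*⅐) = 3*(9 - ⅐) = 3*(62/7) = 186/7)
(W(-130, -147) + S(-91, -162)) - 24536 = (186/7 + 2*(-91)) - 24536 = (186/7 - 182) - 24536 = -1088/7 - 24536 = -172840/7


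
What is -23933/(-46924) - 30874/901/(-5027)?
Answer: 109849114667/212534140148 ≈ 0.51685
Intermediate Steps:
-23933/(-46924) - 30874/901/(-5027) = -23933*(-1/46924) - 30874*1/901*(-1/5027) = 23933/46924 - 30874/901*(-1/5027) = 23933/46924 + 30874/4529327 = 109849114667/212534140148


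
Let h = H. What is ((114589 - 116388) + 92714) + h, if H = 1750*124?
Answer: 307915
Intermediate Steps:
H = 217000
h = 217000
((114589 - 116388) + 92714) + h = ((114589 - 116388) + 92714) + 217000 = (-1799 + 92714) + 217000 = 90915 + 217000 = 307915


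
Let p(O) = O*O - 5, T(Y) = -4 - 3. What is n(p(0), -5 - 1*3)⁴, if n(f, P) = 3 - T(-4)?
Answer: 10000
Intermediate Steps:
T(Y) = -7
p(O) = -5 + O² (p(O) = O² - 5 = -5 + O²)
n(f, P) = 10 (n(f, P) = 3 - 1*(-7) = 3 + 7 = 10)
n(p(0), -5 - 1*3)⁴ = 10⁴ = 10000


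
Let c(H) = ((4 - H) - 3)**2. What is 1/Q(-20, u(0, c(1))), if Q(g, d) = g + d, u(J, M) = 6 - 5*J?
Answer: -1/14 ≈ -0.071429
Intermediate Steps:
c(H) = (1 - H)**2
Q(g, d) = d + g
1/Q(-20, u(0, c(1))) = 1/((6 - 5*0) - 20) = 1/((6 + 0) - 20) = 1/(6 - 20) = 1/(-14) = -1/14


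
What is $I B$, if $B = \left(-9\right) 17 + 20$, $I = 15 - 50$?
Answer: $4655$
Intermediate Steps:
$I = -35$ ($I = 15 - 50 = -35$)
$B = -133$ ($B = -153 + 20 = -133$)
$I B = \left(-35\right) \left(-133\right) = 4655$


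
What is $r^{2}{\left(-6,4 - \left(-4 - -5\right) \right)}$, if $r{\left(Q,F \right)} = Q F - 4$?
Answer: $484$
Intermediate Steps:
$r{\left(Q,F \right)} = -4 + F Q$ ($r{\left(Q,F \right)} = F Q - 4 = -4 + F Q$)
$r^{2}{\left(-6,4 - \left(-4 - -5\right) \right)} = \left(-4 + \left(4 - \left(-4 - -5\right)\right) \left(-6\right)\right)^{2} = \left(-4 + \left(4 - \left(-4 + 5\right)\right) \left(-6\right)\right)^{2} = \left(-4 + \left(4 - 1\right) \left(-6\right)\right)^{2} = \left(-4 + 3 \left(-6\right)\right)^{2} = \left(-4 - 18\right)^{2} = \left(-22\right)^{2} = 484$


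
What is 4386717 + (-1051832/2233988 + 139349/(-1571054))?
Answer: 3849031982052417661/877428945838 ≈ 4.3867e+6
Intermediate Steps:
4386717 + (-1051832/2233988 + 139349/(-1571054)) = 4386717 + (-1051832*1/2233988 + 139349*(-1/1571054)) = 4386717 + (-262958/558497 - 139349/1571054) = 4386717 - 490947216185/877428945838 = 3849031982052417661/877428945838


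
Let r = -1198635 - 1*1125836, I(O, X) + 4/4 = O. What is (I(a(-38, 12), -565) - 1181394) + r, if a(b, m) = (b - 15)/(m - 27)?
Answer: -52587937/15 ≈ -3.5059e+6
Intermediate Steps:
a(b, m) = (-15 + b)/(-27 + m)
I(O, X) = -1 + O
r = -2324471 (r = -1198635 - 1125836 = -2324471)
(I(a(-38, 12), -565) - 1181394) + r = ((-1 + (-15 - 38)/(-27 + 12)) - 1181394) - 2324471 = ((-1 - 53/(-15)) - 1181394) - 2324471 = ((-1 - 1/15*(-53)) - 1181394) - 2324471 = ((-1 + 53/15) - 1181394) - 2324471 = (38/15 - 1181394) - 2324471 = -17720872/15 - 2324471 = -52587937/15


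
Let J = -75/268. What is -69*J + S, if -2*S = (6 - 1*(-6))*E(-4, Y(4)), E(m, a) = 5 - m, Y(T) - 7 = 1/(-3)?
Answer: -9297/268 ≈ -34.690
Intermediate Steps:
J = -75/268 (J = -75*1/268 = -75/268 ≈ -0.27985)
Y(T) = 20/3 (Y(T) = 7 + 1/(-3) = 7 - 1/3 = 20/3)
S = -54 (S = -(6 - 1*(-6))*(5 - 1*(-4))/2 = -(6 + 6)*(5 + 4)/2 = -6*9 = -1/2*108 = -54)
-69*J + S = -69*(-75/268) - 54 = 5175/268 - 54 = -9297/268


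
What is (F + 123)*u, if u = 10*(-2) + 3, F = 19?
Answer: -2414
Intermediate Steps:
u = -17 (u = -20 + 3 = -17)
(F + 123)*u = (19 + 123)*(-17) = 142*(-17) = -2414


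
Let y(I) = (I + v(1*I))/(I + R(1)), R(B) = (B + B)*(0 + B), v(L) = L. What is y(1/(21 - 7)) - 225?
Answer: -6523/29 ≈ -224.93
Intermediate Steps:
R(B) = 2*B² (R(B) = (2*B)*B = 2*B²)
y(I) = 2*I/(2 + I) (y(I) = (I + 1*I)/(I + 2*1²) = (I + I)/(I + 2*1) = (2*I)/(I + 2) = (2*I)/(2 + I) = 2*I/(2 + I))
y(1/(21 - 7)) - 225 = 2/((21 - 7)*(2 + 1/(21 - 7))) - 225 = 2/(14*(2 + 1/14)) - 225 = 2*(1/14)/(2 + 1/14) - 225 = 2*(1/14)/(29/14) - 225 = 2*(1/14)*(14/29) - 225 = 2/29 - 225 = -6523/29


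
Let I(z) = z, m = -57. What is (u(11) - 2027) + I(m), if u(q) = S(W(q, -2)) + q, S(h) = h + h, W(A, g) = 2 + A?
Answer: -2047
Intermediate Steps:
S(h) = 2*h
u(q) = 4 + 3*q (u(q) = 2*(2 + q) + q = (4 + 2*q) + q = 4 + 3*q)
(u(11) - 2027) + I(m) = ((4 + 3*11) - 2027) - 57 = ((4 + 33) - 2027) - 57 = (37 - 2027) - 57 = -1990 - 57 = -2047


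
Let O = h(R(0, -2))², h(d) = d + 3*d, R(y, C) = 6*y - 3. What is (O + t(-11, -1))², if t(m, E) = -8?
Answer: 18496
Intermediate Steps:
R(y, C) = -3 + 6*y
h(d) = 4*d
O = 144 (O = (4*(-3 + 6*0))² = (4*(-3 + 0))² = (4*(-3))² = (-12)² = 144)
(O + t(-11, -1))² = (144 - 8)² = 136² = 18496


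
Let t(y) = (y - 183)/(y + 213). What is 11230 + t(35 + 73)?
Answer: 1201585/107 ≈ 11230.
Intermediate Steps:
t(y) = (-183 + y)/(213 + y)
11230 + t(35 + 73) = 11230 + (-183 + (35 + 73))/(213 + (35 + 73)) = 11230 + (-183 + 108)/(213 + 108) = 11230 - 75/321 = 11230 + (1/321)*(-75) = 11230 - 25/107 = 1201585/107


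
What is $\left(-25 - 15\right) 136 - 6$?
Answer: $-5446$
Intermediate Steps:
$\left(-25 - 15\right) 136 - 6 = \left(-40\right) 136 - 6 = -5440 - 6 = -5446$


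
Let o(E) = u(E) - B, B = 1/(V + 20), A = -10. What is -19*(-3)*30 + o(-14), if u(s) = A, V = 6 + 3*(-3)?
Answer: 28899/17 ≈ 1699.9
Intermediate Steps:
V = -3 (V = 6 - 9 = -3)
u(s) = -10
B = 1/17 (B = 1/(-3 + 20) = 1/17 ≈ 0.058824)
o(E) = -171/17 (o(E) = -10 - 1*1/17 = -10 - 1/17 = -171/17)
-19*(-3)*30 + o(-14) = -19*(-3)*30 - 171/17 = 57*30 - 171/17 = 1710 - 171/17 = 28899/17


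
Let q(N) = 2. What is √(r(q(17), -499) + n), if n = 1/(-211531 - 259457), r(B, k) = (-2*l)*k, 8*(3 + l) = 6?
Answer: I*√282380149185/11214 ≈ 47.387*I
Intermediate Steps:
l = -9/4 (l = -3 + (⅛)*6 = -3 + ¾ = -9/4 ≈ -2.2500)
r(B, k) = 9*k/2 (r(B, k) = (-2*(-9/4))*k = 9*k/2)
n = -1/470988 (n = 1/(-470988) = -1/470988 ≈ -2.1232e-6)
√(r(q(17), -499) + n) = √((9/2)*(-499) - 1/470988) = √(-4491/2 - 1/470988) = √(-1057603555/470988) = I*√282380149185/11214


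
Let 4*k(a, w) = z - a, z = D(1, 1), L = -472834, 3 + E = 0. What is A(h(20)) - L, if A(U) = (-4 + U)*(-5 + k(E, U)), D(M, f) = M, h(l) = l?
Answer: 472770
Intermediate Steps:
E = -3 (E = -3 + 0 = -3)
z = 1
k(a, w) = 1/4 - a/4 (k(a, w) = (1 - a)/4 = 1/4 - a/4)
A(U) = 16 - 4*U (A(U) = (-4 + U)*(-5 + (1/4 - 1/4*(-3))) = (-4 + U)*(-5 + (1/4 + 3/4)) = (-4 + U)*(-5 + 1) = (-4 + U)*(-4) = 16 - 4*U)
A(h(20)) - L = (16 - 4*20) - 1*(-472834) = (16 - 80) + 472834 = -64 + 472834 = 472770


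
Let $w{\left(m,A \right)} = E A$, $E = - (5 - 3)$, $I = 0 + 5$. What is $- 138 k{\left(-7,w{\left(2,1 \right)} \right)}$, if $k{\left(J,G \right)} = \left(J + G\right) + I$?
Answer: $552$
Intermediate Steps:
$I = 5$
$E = -2$ ($E = \left(-1\right) 2 = -2$)
$w{\left(m,A \right)} = - 2 A$
$k{\left(J,G \right)} = 5 + G + J$ ($k{\left(J,G \right)} = \left(J + G\right) + 5 = \left(G + J\right) + 5 = 5 + G + J$)
$- 138 k{\left(-7,w{\left(2,1 \right)} \right)} = - 138 \left(5 - 2 - 7\right) = \left(-138\right) \left(-4\right) = 552$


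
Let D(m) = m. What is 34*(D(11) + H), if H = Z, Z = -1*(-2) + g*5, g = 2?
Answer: 782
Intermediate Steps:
Z = 12 (Z = -1*(-2) + 2*5 = 2 + 10 = 12)
H = 12
34*(D(11) + H) = 34*(11 + 12) = 34*23 = 782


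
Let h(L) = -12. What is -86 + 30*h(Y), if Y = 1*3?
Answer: -446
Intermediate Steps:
Y = 3
-86 + 30*h(Y) = -86 + 30*(-12) = -86 - 360 = -446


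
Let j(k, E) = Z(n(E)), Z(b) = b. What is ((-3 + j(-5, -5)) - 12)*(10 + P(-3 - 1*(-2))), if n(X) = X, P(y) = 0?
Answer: -200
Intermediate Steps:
j(k, E) = E
((-3 + j(-5, -5)) - 12)*(10 + P(-3 - 1*(-2))) = ((-3 - 5) - 12)*(10 + 0) = (-8 - 12)*10 = -20*10 = -200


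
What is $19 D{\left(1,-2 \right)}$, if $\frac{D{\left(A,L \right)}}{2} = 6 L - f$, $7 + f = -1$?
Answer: $-152$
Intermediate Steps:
$f = -8$ ($f = -7 - 1 = -8$)
$D{\left(A,L \right)} = 16 + 12 L$ ($D{\left(A,L \right)} = 2 \left(6 L - -8\right) = 2 \left(6 L + 8\right) = 2 \left(8 + 6 L\right) = 16 + 12 L$)
$19 D{\left(1,-2 \right)} = 19 \left(16 + 12 \left(-2\right)\right) = 19 \left(16 - 24\right) = 19 \left(-8\right) = -152$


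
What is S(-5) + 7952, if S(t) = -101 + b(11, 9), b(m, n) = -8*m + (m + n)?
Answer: 7783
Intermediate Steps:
b(m, n) = n - 7*m
S(t) = -169 (S(t) = -101 + (9 - 7*11) = -101 + (9 - 77) = -101 - 68 = -169)
S(-5) + 7952 = -169 + 7952 = 7783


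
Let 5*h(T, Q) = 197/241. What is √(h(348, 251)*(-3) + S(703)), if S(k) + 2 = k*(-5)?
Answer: 4*I*√319217755/1205 ≈ 59.308*I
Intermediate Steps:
S(k) = -2 - 5*k (S(k) = -2 + k*(-5) = -2 - 5*k)
h(T, Q) = 197/1205 (h(T, Q) = (197/241)/5 = (197*(1/241))/5 = (⅕)*(197/241) = 197/1205)
√(h(348, 251)*(-3) + S(703)) = √((197/1205)*(-3) + (-2 - 5*703)) = √(-591/1205 + (-2 - 3515)) = √(-591/1205 - 3517) = √(-4238576/1205) = 4*I*√319217755/1205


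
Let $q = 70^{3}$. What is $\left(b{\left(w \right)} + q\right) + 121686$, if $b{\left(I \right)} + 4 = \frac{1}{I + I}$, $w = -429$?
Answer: $\frac{398697155}{858} \approx 4.6468 \cdot 10^{5}$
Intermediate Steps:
$q = 343000$
$b{\left(I \right)} = -4 + \frac{1}{2 I}$ ($b{\left(I \right)} = -4 + \frac{1}{I + I} = -4 + \frac{1}{2 I}$)
$\left(b{\left(w \right)} + q\right) + 121686 = \left(\left(-4 + \frac{1}{2 \left(-429\right)}\right) + 343000\right) + 121686 = \left(\left(-4 + \frac{1}{2} \left(- \frac{1}{429}\right)\right) + 343000\right) + 121686 = \left(\left(-4 - \frac{1}{858}\right) + 343000\right) + 121686 = \left(- \frac{3433}{858} + 343000\right) + 121686 = \frac{294290567}{858} + 121686 = \frac{398697155}{858}$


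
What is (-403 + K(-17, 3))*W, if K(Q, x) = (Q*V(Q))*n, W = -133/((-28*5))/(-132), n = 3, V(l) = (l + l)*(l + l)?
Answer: 1127821/2640 ≈ 427.21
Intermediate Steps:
V(l) = 4*l² (V(l) = (2*l)*(2*l) = 4*l²)
W = -19/2640 (W = -133/(-140)*(-1/132) = -133*(-1/140)*(-1/132) = (19/20)*(-1/132) = -19/2640 ≈ -0.0071970)
K(Q, x) = 12*Q³ (K(Q, x) = (Q*(4*Q²))*3 = (4*Q³)*3 = 12*Q³)
(-403 + K(-17, 3))*W = (-403 + 12*(-17)³)*(-19/2640) = (-403 + 12*(-4913))*(-19/2640) = (-403 - 58956)*(-19/2640) = -59359*(-19/2640) = 1127821/2640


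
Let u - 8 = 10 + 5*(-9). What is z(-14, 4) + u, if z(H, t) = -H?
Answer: -13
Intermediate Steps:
u = -27 (u = 8 + (10 + 5*(-9)) = 8 + (10 - 45) = 8 - 35 = -27)
z(-14, 4) + u = -1*(-14) - 27 = 14 - 27 = -13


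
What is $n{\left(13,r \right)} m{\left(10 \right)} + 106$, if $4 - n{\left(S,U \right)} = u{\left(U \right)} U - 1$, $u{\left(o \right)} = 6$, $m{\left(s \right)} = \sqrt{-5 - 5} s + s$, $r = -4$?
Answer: $396 + 290 i \sqrt{10} \approx 396.0 + 917.06 i$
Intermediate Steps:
$m{\left(s \right)} = s + i s \sqrt{10}$ ($m{\left(s \right)} = \sqrt{-10} s + s = i \sqrt{10} s + s = i s \sqrt{10} + s = s + i s \sqrt{10}$)
$n{\left(S,U \right)} = 5 - 6 U$ ($n{\left(S,U \right)} = 4 - \left(6 U - 1\right) = 4 - \left(-1 + 6 U\right) = 5 - 6 U$)
$n{\left(13,r \right)} m{\left(10 \right)} + 106 = \left(5 - -24\right) 10 \left(1 + i \sqrt{10}\right) + 106 = \left(5 + 24\right) \left(10 + 10 i \sqrt{10}\right) + 106 = 29 \left(10 + 10 i \sqrt{10}\right) + 106 = \left(290 + 290 i \sqrt{10}\right) + 106 = 396 + 290 i \sqrt{10}$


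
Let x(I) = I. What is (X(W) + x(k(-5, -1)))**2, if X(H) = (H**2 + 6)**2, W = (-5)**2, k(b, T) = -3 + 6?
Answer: 158534570896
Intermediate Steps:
k(b, T) = 3
W = 25
X(H) = (6 + H**2)**2
(X(W) + x(k(-5, -1)))**2 = ((6 + 25**2)**2 + 3)**2 = ((6 + 625)**2 + 3)**2 = (631**2 + 3)**2 = (398161 + 3)**2 = 398164**2 = 158534570896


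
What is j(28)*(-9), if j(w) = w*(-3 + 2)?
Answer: 252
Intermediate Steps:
j(w) = -w (j(w) = w*(-1) = -w)
j(28)*(-9) = -1*28*(-9) = -28*(-9) = 252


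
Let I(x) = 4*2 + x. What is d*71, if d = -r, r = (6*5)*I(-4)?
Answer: -8520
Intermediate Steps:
I(x) = 8 + x
r = 120 (r = (6*5)*(8 - 4) = 30*4 = 120)
d = -120 (d = -1*120 = -120)
d*71 = -120*71 = -8520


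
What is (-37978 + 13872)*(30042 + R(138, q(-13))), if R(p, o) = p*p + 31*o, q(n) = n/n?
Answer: -1184014402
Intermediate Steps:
q(n) = 1
R(p, o) = p² + 31*o
(-37978 + 13872)*(30042 + R(138, q(-13))) = (-37978 + 13872)*(30042 + (138² + 31*1)) = -24106*(30042 + (19044 + 31)) = -24106*(30042 + 19075) = -24106*49117 = -1184014402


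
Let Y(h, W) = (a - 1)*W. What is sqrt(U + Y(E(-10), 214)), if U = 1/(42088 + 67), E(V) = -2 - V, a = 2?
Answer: sqrt(380287463505)/42155 ≈ 14.629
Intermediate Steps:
Y(h, W) = W (Y(h, W) = (2 - 1)*W = 1*W = W)
U = 1/42155 ≈ 2.3722e-5
sqrt(U + Y(E(-10), 214)) = sqrt(1/42155 + 214) = sqrt(9021171/42155) = sqrt(380287463505)/42155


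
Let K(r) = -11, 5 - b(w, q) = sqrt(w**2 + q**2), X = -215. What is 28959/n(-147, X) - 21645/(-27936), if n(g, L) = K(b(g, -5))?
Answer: -89862281/34144 ≈ -2631.9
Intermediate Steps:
b(w, q) = 5 - sqrt(q**2 + w**2) (b(w, q) = 5 - sqrt(w**2 + q**2) = 5 - sqrt(q**2 + w**2))
n(g, L) = -11
28959/n(-147, X) - 21645/(-27936) = 28959/(-11) - 21645/(-27936) = 28959*(-1/11) - 21645*(-1/27936) = -28959/11 + 2405/3104 = -89862281/34144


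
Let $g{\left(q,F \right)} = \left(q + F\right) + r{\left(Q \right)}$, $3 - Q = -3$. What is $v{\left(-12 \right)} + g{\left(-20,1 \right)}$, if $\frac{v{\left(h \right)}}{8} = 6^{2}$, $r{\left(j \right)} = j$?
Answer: $275$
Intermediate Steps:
$Q = 6$ ($Q = 3 - -3 = 3 + 3 = 6$)
$v{\left(h \right)} = 288$ ($v{\left(h \right)} = 8 \cdot 6^{2} = 8 \cdot 36 = 288$)
$g{\left(q,F \right)} = 6 + F + q$ ($g{\left(q,F \right)} = \left(q + F\right) + 6 = \left(F + q\right) + 6 = 6 + F + q$)
$v{\left(-12 \right)} + g{\left(-20,1 \right)} = 288 + \left(6 + 1 - 20\right) = 288 - 13 = 275$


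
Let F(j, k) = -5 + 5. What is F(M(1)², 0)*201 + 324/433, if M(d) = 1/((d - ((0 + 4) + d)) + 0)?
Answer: 324/433 ≈ 0.74827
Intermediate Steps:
M(d) = -¼ (M(d) = 1/((d - (4 + d)) + 0) = 1/((d + (-4 - d)) + 0) = 1/(-4 + 0) = 1/(-4) = -¼)
F(j, k) = 0
F(M(1)², 0)*201 + 324/433 = 0*201 + 324/433 = 0 + 324*(1/433) = 0 + 324/433 = 324/433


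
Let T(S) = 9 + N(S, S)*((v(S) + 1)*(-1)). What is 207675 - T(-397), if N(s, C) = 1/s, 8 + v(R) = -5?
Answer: 82443414/397 ≈ 2.0767e+5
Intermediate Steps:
v(R) = -13 (v(R) = -8 - 5 = -13)
T(S) = 9 + 12/S (T(S) = 9 + ((-13 + 1)*(-1))/S = 9 + (-12*(-1))/S = 9 + 12/S)
207675 - T(-397) = 207675 - (9 + 12/(-397)) = 207675 - (9 + 12*(-1/397)) = 207675 - (9 - 12/397) = 207675 - 1*3561/397 = 207675 - 3561/397 = 82443414/397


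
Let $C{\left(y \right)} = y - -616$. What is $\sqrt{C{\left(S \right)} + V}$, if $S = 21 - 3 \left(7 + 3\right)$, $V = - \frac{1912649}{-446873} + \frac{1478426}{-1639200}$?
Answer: $\frac{\sqrt{204696831456387025746627}}{18312855540} \approx 24.706$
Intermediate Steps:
$V = \frac{1237272789451}{366257110800}$ ($V = \left(-1912649\right) \left(- \frac{1}{446873}\right) + 1478426 \left(- \frac{1}{1639200}\right) = \frac{1912649}{446873} - \frac{739213}{819600} = \frac{1237272789451}{366257110800} \approx 3.3782$)
$S = -9$ ($S = 21 - 3 \cdot 10 = 21 - 30 = -9$)
$C{\left(y \right)} = 616 + y$ ($C{\left(y \right)} = y + 616 = 616 + y$)
$\sqrt{C{\left(S \right)} + V} = \sqrt{\left(616 - 9\right) + \frac{1237272789451}{366257110800}} = \sqrt{607 + \frac{1237272789451}{366257110800}} = \sqrt{\frac{223555339045051}{366257110800}} = \frac{\sqrt{204696831456387025746627}}{18312855540}$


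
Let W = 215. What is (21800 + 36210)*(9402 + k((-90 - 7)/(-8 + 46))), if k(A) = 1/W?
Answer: 23452642462/43 ≈ 5.4541e+8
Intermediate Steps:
k(A) = 1/215
(21800 + 36210)*(9402 + k((-90 - 7)/(-8 + 46))) = (21800 + 36210)*(9402 + 1/215) = 58010*(2021431/215) = 23452642462/43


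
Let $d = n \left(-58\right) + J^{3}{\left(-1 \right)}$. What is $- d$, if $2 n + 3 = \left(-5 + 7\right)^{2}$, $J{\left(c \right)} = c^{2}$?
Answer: $28$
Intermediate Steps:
$n = \frac{1}{2}$ ($n = - \frac{3}{2} + \frac{\left(-5 + 7\right)^{2}}{2} = - \frac{3}{2} + \frac{2^{2}}{2} = - \frac{3}{2} + \frac{1}{2} \cdot 4 = - \frac{3}{2} + 2 = \frac{1}{2} \approx 0.5$)
$d = -28$ ($d = \frac{1}{2} \left(-58\right) + \left(\left(-1\right)^{2}\right)^{3} = -29 + 1^{3} = -29 + 1 = -28$)
$- d = \left(-1\right) \left(-28\right) = 28$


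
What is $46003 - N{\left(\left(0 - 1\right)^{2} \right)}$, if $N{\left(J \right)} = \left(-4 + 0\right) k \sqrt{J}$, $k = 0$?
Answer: $46003$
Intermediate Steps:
$N{\left(J \right)} = 0$ ($N{\left(J \right)} = \left(-4 + 0\right) 0 \sqrt{J} = \left(-4\right) 0 \sqrt{J} = 0 \sqrt{J} = 0$)
$46003 - N{\left(\left(0 - 1\right)^{2} \right)} = 46003 - 0 = 46003 + 0 = 46003$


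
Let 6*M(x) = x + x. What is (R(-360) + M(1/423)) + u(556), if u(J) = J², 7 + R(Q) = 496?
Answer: 392914126/1269 ≈ 3.0963e+5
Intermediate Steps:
M(x) = x/3 (M(x) = (x + x)/6 = (2*x)/6 = x/3)
R(Q) = 489 (R(Q) = -7 + 496 = 489)
(R(-360) + M(1/423)) + u(556) = (489 + (⅓)/423) + 556² = (489 + (⅓)*(1/423)) + 309136 = (489 + 1/1269) + 309136 = 620542/1269 + 309136 = 392914126/1269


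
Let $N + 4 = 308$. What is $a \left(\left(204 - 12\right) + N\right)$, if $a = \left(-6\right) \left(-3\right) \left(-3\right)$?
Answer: $-26784$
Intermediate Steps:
$N = 304$ ($N = -4 + 308 = 304$)
$a = -54$ ($a = 18 \left(-3\right) = -54$)
$a \left(\left(204 - 12\right) + N\right) = - 54 \left(\left(204 - 12\right) + 304\right) = - 54 \left(192 + 304\right) = \left(-54\right) 496 = -26784$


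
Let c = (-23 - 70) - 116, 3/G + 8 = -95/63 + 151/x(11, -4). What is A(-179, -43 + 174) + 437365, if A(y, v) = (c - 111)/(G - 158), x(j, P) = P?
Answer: 411645032425/941189 ≈ 4.3737e+5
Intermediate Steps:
G = -756/11909 (G = 3/(-8 + (-95/63 + 151/(-4))) = 3/(-8 + (-95*1/63 + 151*(-¼))) = 3/(-8 + (-95/63 - 151/4)) = 3/(-8 - 9893/252) = 3/(-11909/252) = 3*(-252/11909) = -756/11909 ≈ -0.063481)
c = -209 (c = -93 - 116 = -209)
A(y, v) = 1905440/941189 (A(y, v) = (-209 - 111)/(-756/11909 - 158) = -320/(-1882378/11909) = -320*(-11909/1882378) = 1905440/941189)
A(-179, -43 + 174) + 437365 = 1905440/941189 + 437365 = 411645032425/941189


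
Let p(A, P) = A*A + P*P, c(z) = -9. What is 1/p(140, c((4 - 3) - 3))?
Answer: 1/19681 ≈ 5.0810e-5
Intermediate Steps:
p(A, P) = A² + P²
1/p(140, c((4 - 3) - 3)) = 1/(140² + (-9)²) = 1/(19600 + 81) = 1/19681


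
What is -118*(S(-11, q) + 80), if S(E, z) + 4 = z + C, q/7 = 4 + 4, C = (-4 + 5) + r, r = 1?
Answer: -15812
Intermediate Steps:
C = 2 (C = (-4 + 5) + 1 = 1 + 1 = 2)
q = 56 (q = 7*(4 + 4) = 7*8 = 56)
S(E, z) = -2 + z (S(E, z) = -4 + (z + 2) = -4 + (2 + z) = -2 + z)
-118*(S(-11, q) + 80) = -118*((-2 + 56) + 80) = -118*(54 + 80) = -118*134 = -15812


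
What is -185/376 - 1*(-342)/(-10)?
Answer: -65221/1880 ≈ -34.692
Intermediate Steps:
-185/376 - 1*(-342)/(-10) = -185*1/376 + 342*(-⅒) = -185/376 - 171/5 = -65221/1880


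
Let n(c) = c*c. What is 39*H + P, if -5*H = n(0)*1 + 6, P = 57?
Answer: 51/5 ≈ 10.200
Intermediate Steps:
n(c) = c**2
H = -6/5 (H = -(0**2*1 + 6)/5 = -(0*1 + 6)/5 = -(0 + 6)/5 = -1/5*6 = -6/5 ≈ -1.2000)
39*H + P = 39*(-6/5) + 57 = -234/5 + 57 = 51/5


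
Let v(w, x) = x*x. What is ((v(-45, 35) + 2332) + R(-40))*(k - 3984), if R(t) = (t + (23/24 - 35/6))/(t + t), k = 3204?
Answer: -88796721/32 ≈ -2.7749e+6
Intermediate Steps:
v(w, x) = x²
R(t) = (-39/8 + t)/(2*t) (R(t) = (t + (23*(1/24) - 35*⅙))/((2*t)) = (t + (23/24 - 35/6))*(1/(2*t)) = (t - 39/8)*(1/(2*t)) = (-39/8 + t)*(1/(2*t)) = (-39/8 + t)/(2*t))
((v(-45, 35) + 2332) + R(-40))*(k - 3984) = ((35² + 2332) + (1/16)*(-39 + 8*(-40))/(-40))*(3204 - 3984) = ((1225 + 2332) + (1/16)*(-1/40)*(-39 - 320))*(-780) = (3557 + (1/16)*(-1/40)*(-359))*(-780) = (3557 + 359/640)*(-780) = (2276839/640)*(-780) = -88796721/32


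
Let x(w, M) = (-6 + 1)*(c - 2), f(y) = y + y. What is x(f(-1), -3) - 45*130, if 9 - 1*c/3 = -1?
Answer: -5990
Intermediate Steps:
c = 30 (c = 27 - 3*(-1) = 27 + 3 = 30)
f(y) = 2*y
x(w, M) = -140 (x(w, M) = (-6 + 1)*(30 - 2) = -5*28 = -140)
x(f(-1), -3) - 45*130 = -140 - 45*130 = -140 - 5850 = -5990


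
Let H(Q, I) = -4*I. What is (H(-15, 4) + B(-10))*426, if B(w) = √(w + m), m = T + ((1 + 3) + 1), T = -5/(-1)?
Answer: -6816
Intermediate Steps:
T = 5 (T = -5*(-1) = 5)
m = 10 (m = 5 + ((1 + 3) + 1) = 5 + (4 + 1) = 5 + 5 = 10)
B(w) = √(10 + w) (B(w) = √(w + 10) = √(10 + w))
(H(-15, 4) + B(-10))*426 = (-4*4 + √(10 - 10))*426 = (-16 + √0)*426 = (-16 + 0)*426 = -16*426 = -6816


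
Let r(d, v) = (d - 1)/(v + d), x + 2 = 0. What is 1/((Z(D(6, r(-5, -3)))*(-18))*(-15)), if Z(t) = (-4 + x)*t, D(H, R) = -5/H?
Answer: 1/1350 ≈ 0.00074074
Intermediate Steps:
x = -2 (x = -2 + 0 = -2)
r(d, v) = (-1 + d)/(d + v)
Z(t) = -6*t (Z(t) = (-4 - 2)*t = -6*t)
1/((Z(D(6, r(-5, -3)))*(-18))*(-15)) = 1/((-(-30)/6*(-18))*(-15)) = 1/((-6*(-⅚)*(-18))*(-15)) = 1/((5*(-18))*(-15)) = 1/(-90*(-15)) = 1/1350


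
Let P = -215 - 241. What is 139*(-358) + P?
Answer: -50218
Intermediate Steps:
P = -456
139*(-358) + P = 139*(-358) - 456 = -49762 - 456 = -50218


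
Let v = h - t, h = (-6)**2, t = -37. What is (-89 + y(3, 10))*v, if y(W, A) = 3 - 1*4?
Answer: -6570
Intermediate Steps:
h = 36
y(W, A) = -1 (y(W, A) = 3 - 4 = -1)
v = 73 (v = 36 - 1*(-37) = 36 + 37 = 73)
(-89 + y(3, 10))*v = (-89 - 1)*73 = -90*73 = -6570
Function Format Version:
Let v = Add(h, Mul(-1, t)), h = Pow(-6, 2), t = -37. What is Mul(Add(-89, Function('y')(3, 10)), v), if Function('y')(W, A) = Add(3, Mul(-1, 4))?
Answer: -6570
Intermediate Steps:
h = 36
Function('y')(W, A) = -1 (Function('y')(W, A) = Add(3, -4) = -1)
v = 73 (v = Add(36, Mul(-1, -37)) = Add(36, 37) = 73)
Mul(Add(-89, Function('y')(3, 10)), v) = Mul(Add(-89, -1), 73) = Mul(-90, 73) = -6570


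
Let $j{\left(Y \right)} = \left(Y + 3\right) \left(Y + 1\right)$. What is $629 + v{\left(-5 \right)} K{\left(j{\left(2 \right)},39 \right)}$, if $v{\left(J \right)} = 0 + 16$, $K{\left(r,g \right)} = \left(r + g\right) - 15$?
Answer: $1253$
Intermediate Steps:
$j{\left(Y \right)} = \left(1 + Y\right) \left(3 + Y\right)$ ($j{\left(Y \right)} = \left(3 + Y\right) \left(1 + Y\right) = \left(1 + Y\right) \left(3 + Y\right)$)
$K{\left(r,g \right)} = -15 + g + r$ ($K{\left(r,g \right)} = \left(g + r\right) - 15 = -15 + g + r$)
$v{\left(J \right)} = 16$
$629 + v{\left(-5 \right)} K{\left(j{\left(2 \right)},39 \right)} = 629 + 16 \left(-15 + 39 + \left(3 + 2^{2} + 4 \cdot 2\right)\right) = 629 + 16 \left(-15 + 39 + \left(3 + 4 + 8\right)\right) = 629 + 16 \left(-15 + 39 + 15\right) = 629 + 16 \cdot 39 = 629 + 624 = 1253$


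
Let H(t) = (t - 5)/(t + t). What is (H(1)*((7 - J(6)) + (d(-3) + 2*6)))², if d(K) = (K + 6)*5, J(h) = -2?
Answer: 5184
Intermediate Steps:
H(t) = (-5 + t)/(2*t) (H(t) = (-5 + t)/((2*t)) = (-5 + t)*(1/(2*t)) = (-5 + t)/(2*t))
d(K) = 30 + 5*K (d(K) = (6 + K)*5 = 30 + 5*K)
(H(1)*((7 - J(6)) + (d(-3) + 2*6)))² = (((½)*(-5 + 1)/1)*((7 - 1*(-2)) + ((30 + 5*(-3)) + 2*6)))² = (((½)*1*(-4))*((7 + 2) + ((30 - 15) + 12)))² = (-2*(9 + (15 + 12)))² = (-2*(9 + 27))² = (-2*36)² = (-72)² = 5184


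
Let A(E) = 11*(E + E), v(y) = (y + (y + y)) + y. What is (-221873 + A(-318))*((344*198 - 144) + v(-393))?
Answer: -15195986124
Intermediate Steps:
v(y) = 4*y (v(y) = (y + 2*y) + y = 3*y + y = 4*y)
A(E) = 22*E (A(E) = 11*(2*E) = 22*E)
(-221873 + A(-318))*((344*198 - 144) + v(-393)) = (-221873 + 22*(-318))*((344*198 - 144) + 4*(-393)) = (-221873 - 6996)*((68112 - 144) - 1572) = -228869*(67968 - 1572) = -228869*66396 = -15195986124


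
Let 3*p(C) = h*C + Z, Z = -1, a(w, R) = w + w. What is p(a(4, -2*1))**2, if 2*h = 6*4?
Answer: 9025/9 ≈ 1002.8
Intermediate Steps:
a(w, R) = 2*w
h = 12 (h = (6*4)/2 = (1/2)*24 = 12)
p(C) = -1/3 + 4*C (p(C) = (12*C - 1)/3 = (-1 + 12*C)/3 = -1/3 + 4*C)
p(a(4, -2*1))**2 = (-1/3 + 4*(2*4))**2 = (-1/3 + 4*8)**2 = (-1/3 + 32)**2 = (95/3)**2 = 9025/9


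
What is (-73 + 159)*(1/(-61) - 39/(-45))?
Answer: 66908/915 ≈ 73.124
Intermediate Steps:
(-73 + 159)*(1/(-61) - 39/(-45)) = 86*(1*(-1/61) - 39*(-1/45)) = 86*(-1/61 + 13/15) = 86*(778/915) = 66908/915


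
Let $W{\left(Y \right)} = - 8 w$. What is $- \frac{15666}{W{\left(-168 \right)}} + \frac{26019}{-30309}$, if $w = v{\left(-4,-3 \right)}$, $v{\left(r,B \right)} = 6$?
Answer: $\frac{26309549}{80824} \approx 325.52$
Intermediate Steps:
$w = 6$
$W{\left(Y \right)} = -48$ ($W{\left(Y \right)} = \left(-8\right) 6 = -48$)
$- \frac{15666}{W{\left(-168 \right)}} + \frac{26019}{-30309} = - \frac{15666}{-48} + \frac{26019}{-30309} = \left(-15666\right) \left(- \frac{1}{48}\right) + 26019 \left(- \frac{1}{30309}\right) = \frac{2611}{8} - \frac{8673}{10103} = \frac{26309549}{80824}$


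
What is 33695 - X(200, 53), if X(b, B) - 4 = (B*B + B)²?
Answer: -8157353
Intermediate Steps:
X(b, B) = 4 + (B + B²)² (X(b, B) = 4 + (B*B + B)² = 4 + (B² + B)² = 4 + (B + B²)²)
33695 - X(200, 53) = 33695 - (4 + 53²*(1 + 53)²) = 33695 - (4 + 2809*54²) = 33695 - (4 + 2809*2916) = 33695 - (4 + 8191044) = 33695 - 1*8191048 = 33695 - 8191048 = -8157353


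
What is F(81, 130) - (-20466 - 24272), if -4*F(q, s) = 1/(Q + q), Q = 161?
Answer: 43306383/968 ≈ 44738.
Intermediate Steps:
F(q, s) = -1/(4*(161 + q))
F(81, 130) - (-20466 - 24272) = -1/(644 + 4*81) - (-20466 - 24272) = -1/(644 + 324) - 1*(-44738) = -1/968 + 44738 = 43306383/968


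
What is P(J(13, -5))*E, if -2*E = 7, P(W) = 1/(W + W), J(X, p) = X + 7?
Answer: -7/80 ≈ -0.087500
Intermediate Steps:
J(X, p) = 7 + X
P(W) = 1/(2*W)
E = -7/2 (E = -½*7 = -7/2 ≈ -3.5000)
P(J(13, -5))*E = (1/(2*(7 + 13)))*(-7/2) = ((½)/20)*(-7/2) = ((½)*(1/20))*(-7/2) = (1/40)*(-7/2) = -7/80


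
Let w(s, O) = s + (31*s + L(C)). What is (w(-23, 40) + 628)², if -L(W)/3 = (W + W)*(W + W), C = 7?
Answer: 484416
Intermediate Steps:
L(W) = -12*W² (L(W) = -3*(W + W)*(W + W) = -3*2*W*2*W = -12*W²)
w(s, O) = -588 + 32*s (w(s, O) = s + (31*s - 12*7²) = s + (31*s - 12*49) = s + (31*s - 588) = s + (-588 + 31*s) = -588 + 32*s)
(w(-23, 40) + 628)² = ((-588 + 32*(-23)) + 628)² = ((-588 - 736) + 628)² = (-1324 + 628)² = (-696)² = 484416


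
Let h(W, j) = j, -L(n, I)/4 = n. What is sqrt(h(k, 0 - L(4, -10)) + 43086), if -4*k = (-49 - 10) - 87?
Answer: sqrt(43102) ≈ 207.61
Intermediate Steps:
L(n, I) = -4*n
k = 73/2 (k = -((-49 - 10) - 87)/4 = -(-59 - 87)/4 = -1/4*(-146) = 73/2 ≈ 36.500)
sqrt(h(k, 0 - L(4, -10)) + 43086) = sqrt((0 - (-4)*4) + 43086) = sqrt((0 - 1*(-16)) + 43086) = sqrt((0 + 16) + 43086) = sqrt(16 + 43086) = sqrt(43102)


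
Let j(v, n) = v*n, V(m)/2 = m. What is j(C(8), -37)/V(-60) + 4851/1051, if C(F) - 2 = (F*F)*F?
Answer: 10285019/63060 ≈ 163.10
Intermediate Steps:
C(F) = 2 + F**3 (C(F) = 2 + (F*F)*F = 2 + F**2*F = 2 + F**3)
V(m) = 2*m
j(v, n) = n*v
j(C(8), -37)/V(-60) + 4851/1051 = (-37*(2 + 8**3))/((2*(-60))) + 4851/1051 = -37*(2 + 512)/(-120) + 4851*(1/1051) = -37*514*(-1/120) + 4851/1051 = -19018*(-1/120) + 4851/1051 = 9509/60 + 4851/1051 = 10285019/63060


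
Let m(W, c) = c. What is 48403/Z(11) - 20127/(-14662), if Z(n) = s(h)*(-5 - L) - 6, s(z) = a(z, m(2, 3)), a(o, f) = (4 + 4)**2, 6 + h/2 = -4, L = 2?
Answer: -175136782/1664137 ≈ -105.24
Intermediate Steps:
h = -20 (h = -12 + 2*(-4) = -12 - 8 = -20)
a(o, f) = 64 (a(o, f) = 8**2 = 64)
s(z) = 64
Z(n) = -454 (Z(n) = 64*(-5 - 1*2) - 6 = 64*(-5 - 2) - 6 = 64*(-7) - 6 = -448 - 6 = -454)
48403/Z(11) - 20127/(-14662) = 48403/(-454) - 20127/(-14662) = 48403*(-1/454) - 20127*(-1/14662) = -48403/454 + 20127/14662 = -175136782/1664137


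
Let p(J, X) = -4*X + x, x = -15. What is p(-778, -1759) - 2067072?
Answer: -2060051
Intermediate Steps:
p(J, X) = -15 - 4*X (p(J, X) = -4*X - 15 = -15 - 4*X)
p(-778, -1759) - 2067072 = (-15 - 4*(-1759)) - 2067072 = (-15 + 7036) - 2067072 = 7021 - 2067072 = -2060051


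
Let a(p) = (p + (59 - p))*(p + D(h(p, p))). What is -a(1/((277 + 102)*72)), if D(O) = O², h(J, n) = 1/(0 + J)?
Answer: -1198856302760507/27288 ≈ -4.3933e+10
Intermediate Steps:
h(J, n) = 1/J
a(p) = 59*p + 59/p² (a(p) = (p + (59 - p))*(p + (1/p)²) = 59*(p + p⁻²) = 59*p + 59/p²)
-a(1/((277 + 102)*72)) = -(59*(1/((277 + 102)*72)) + 59/(1/((277 + 102)*72))²) = -(59*((1/72)/379) + 59/((1/72)/379)²) = -(59*((1/379)*(1/72)) + 59/((1/379)*(1/72))²) = -(59*(1/27288) + 59/27288⁻²) = -(59/27288 + 59*744634944) = -(59/27288 + 43933461696) = -1*1198856302760507/27288 = -1198856302760507/27288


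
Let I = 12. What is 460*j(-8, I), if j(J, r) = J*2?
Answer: -7360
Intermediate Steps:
j(J, r) = 2*J
460*j(-8, I) = 460*(2*(-8)) = 460*(-16) = -7360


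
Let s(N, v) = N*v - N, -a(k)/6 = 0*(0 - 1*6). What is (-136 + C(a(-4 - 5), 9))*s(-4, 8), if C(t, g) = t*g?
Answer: 3808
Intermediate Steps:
a(k) = 0 (a(k) = -0*(0 - 1*6) = -0*(0 - 6) = -0*(-6) = -6*0 = 0)
C(t, g) = g*t
s(N, v) = -N + N*v
(-136 + C(a(-4 - 5), 9))*s(-4, 8) = (-136 + 9*0)*(-4*(-1 + 8)) = (-136 + 0)*(-4*7) = -136*(-28) = 3808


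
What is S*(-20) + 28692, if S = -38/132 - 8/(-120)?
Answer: 946982/33 ≈ 28696.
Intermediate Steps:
S = -73/330 (S = -38*1/132 - 8*(-1/120) = -19/66 + 1/15 = -73/330 ≈ -0.22121)
S*(-20) + 28692 = -73/330*(-20) + 28692 = 146/33 + 28692 = 946982/33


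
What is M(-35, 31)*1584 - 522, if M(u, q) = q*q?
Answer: 1521702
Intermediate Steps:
M(u, q) = q²
M(-35, 31)*1584 - 522 = 31²*1584 - 522 = 961*1584 - 522 = 1522224 - 522 = 1521702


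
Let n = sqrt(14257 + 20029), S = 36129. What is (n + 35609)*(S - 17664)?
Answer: 657520185 + 18465*sqrt(34286) ≈ 6.6094e+8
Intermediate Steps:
n = sqrt(34286) ≈ 185.16
(n + 35609)*(S - 17664) = (sqrt(34286) + 35609)*(36129 - 17664) = (35609 + sqrt(34286))*18465 = 657520185 + 18465*sqrt(34286)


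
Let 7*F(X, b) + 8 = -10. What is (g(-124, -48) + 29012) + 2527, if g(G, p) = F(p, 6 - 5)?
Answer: 220755/7 ≈ 31536.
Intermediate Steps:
F(X, b) = -18/7 (F(X, b) = -8/7 + (1/7)*(-10) = -8/7 - 10/7 = -18/7)
g(G, p) = -18/7
(g(-124, -48) + 29012) + 2527 = (-18/7 + 29012) + 2527 = 203066/7 + 2527 = 220755/7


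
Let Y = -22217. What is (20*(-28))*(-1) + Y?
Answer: -21657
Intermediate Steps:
(20*(-28))*(-1) + Y = (20*(-28))*(-1) - 22217 = -560*(-1) - 22217 = 560 - 22217 = -21657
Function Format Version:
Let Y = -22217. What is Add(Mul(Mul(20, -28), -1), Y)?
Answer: -21657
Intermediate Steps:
Add(Mul(Mul(20, -28), -1), Y) = Add(Mul(Mul(20, -28), -1), -22217) = Add(Mul(-560, -1), -22217) = Add(560, -22217) = -21657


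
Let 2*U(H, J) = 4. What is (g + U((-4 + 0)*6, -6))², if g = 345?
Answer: 120409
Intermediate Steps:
U(H, J) = 2 (U(H, J) = (½)*4 = 2)
(g + U((-4 + 0)*6, -6))² = (345 + 2)² = 347² = 120409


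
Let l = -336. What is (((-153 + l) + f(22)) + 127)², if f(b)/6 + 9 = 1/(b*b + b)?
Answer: 11076510025/64009 ≈ 1.7305e+5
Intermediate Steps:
f(b) = -54 + 6/(b + b²) (f(b) = -54 + 6/(b*b + b) = -54 + 6/(b² + b) = -54 + 6/(b + b²))
(((-153 + l) + f(22)) + 127)² = (((-153 - 336) + 6*(1 - 9*22 - 9*22²)/(22*(1 + 22))) + 127)² = ((-489 + 6*(1/22)*(1 - 198 - 9*484)/23) + 127)² = ((-489 + 6*(1/22)*(1/23)*(1 - 198 - 4356)) + 127)² = ((-489 + 6*(1/22)*(1/23)*(-4553)) + 127)² = ((-489 - 13659/253) + 127)² = (-137376/253 + 127)² = (-105245/253)² = 11076510025/64009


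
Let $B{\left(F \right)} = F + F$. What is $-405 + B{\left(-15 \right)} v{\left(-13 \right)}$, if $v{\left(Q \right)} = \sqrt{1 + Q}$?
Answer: $-405 - 60 i \sqrt{3} \approx -405.0 - 103.92 i$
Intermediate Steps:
$B{\left(F \right)} = 2 F$
$-405 + B{\left(-15 \right)} v{\left(-13 \right)} = -405 + 2 \left(-15\right) \sqrt{1 - 13} = -405 - 30 \sqrt{-12} = -405 - 30 \cdot 2 i \sqrt{3} = -405 - 60 i \sqrt{3}$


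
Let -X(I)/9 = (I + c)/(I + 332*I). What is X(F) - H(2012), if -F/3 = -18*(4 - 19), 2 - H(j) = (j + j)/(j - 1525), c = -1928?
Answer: 1217231/197235 ≈ 6.1715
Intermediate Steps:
H(j) = 2 - 2*j/(-1525 + j) (H(j) = 2 - (j + j)/(j - 1525) = 2 - 2*j/(-1525 + j))
F = -810 (F = -(-54)*(4 - 19) = -(-54)*(-15) = -3*270 = -810)
X(I) = -(-1928 + I)/(37*I) (X(I) = -9*(I - 1928)/(I + 332*I) = -9*(-1928 + I)/(333*I) = -9*(-1928 + I)*1/(333*I) = -(-1928 + I)/(37*I))
X(F) - H(2012) = (1/37)*(1928 - 1*(-810))/(-810) - (-3050)/(-1525 + 2012) = (1/37)*(-1/810)*(1928 + 810) - (-3050)/487 = (1/37)*(-1/810)*2738 - (-3050)/487 = -37/405 - 1*(-3050/487) = -37/405 + 3050/487 = 1217231/197235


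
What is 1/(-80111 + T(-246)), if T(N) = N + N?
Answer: -1/80603 ≈ -1.2406e-5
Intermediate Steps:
T(N) = 2*N
1/(-80111 + T(-246)) = 1/(-80111 + 2*(-246)) = 1/(-80111 - 492) = 1/(-80603) = -1/80603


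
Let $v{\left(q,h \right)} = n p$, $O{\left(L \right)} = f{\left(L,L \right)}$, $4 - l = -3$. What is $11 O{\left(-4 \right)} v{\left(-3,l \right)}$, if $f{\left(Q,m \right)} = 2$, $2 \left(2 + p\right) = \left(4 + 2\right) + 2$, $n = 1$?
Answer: $44$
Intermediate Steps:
$l = 7$ ($l = 4 - -3 = 4 + 3 = 7$)
$p = 2$ ($p = -2 + \frac{\left(4 + 2\right) + 2}{2} = -2 + \frac{6 + 2}{2} = -2 + \frac{1}{2} \cdot 8 = -2 + 4 = 2$)
$O{\left(L \right)} = 2$
$v{\left(q,h \right)} = 2$ ($v{\left(q,h \right)} = 1 \cdot 2 = 2$)
$11 O{\left(-4 \right)} v{\left(-3,l \right)} = 11 \cdot 2 \cdot 2 = 22 \cdot 2 = 44$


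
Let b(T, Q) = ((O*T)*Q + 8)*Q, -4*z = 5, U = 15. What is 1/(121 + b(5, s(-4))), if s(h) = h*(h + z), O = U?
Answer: 1/33364 ≈ 2.9972e-5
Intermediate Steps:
z = -5/4 (z = -¼*5 = -5/4 ≈ -1.2500)
O = 15
s(h) = h*(-5/4 + h) (s(h) = h*(h - 5/4) = h*(-5/4 + h))
b(T, Q) = Q*(8 + 15*Q*T) (b(T, Q) = ((15*T)*Q + 8)*Q = (15*Q*T + 8)*Q = (8 + 15*Q*T)*Q = Q*(8 + 15*Q*T))
1/(121 + b(5, s(-4))) = 1/(121 + ((¼)*(-4)*(-5 + 4*(-4)))*(8 + 15*((¼)*(-4)*(-5 + 4*(-4)))*5)) = 1/(121 + ((¼)*(-4)*(-5 - 16))*(8 + 15*((¼)*(-4)*(-5 - 16))*5)) = 1/(121 + ((¼)*(-4)*(-21))*(8 + 15*((¼)*(-4)*(-21))*5)) = 1/(121 + 21*(8 + 15*21*5)) = 1/(121 + 21*(8 + 1575)) = 1/(121 + 21*1583) = 1/(121 + 33243) = 1/33364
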